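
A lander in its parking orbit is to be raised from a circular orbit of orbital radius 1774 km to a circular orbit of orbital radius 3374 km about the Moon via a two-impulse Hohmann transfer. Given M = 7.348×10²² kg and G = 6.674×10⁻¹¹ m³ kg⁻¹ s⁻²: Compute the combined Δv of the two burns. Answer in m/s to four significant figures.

Δv_total ≈ 445.7 m/s

μ = GM = 6.674×10⁻¹¹ × 7.348×10²² = 4.904×10¹² m³/s².
r₁ = 1774 km = 1.774×10⁶ m.
r₂ = 3374 km = 3.374×10⁶ m.
Transfer ellipse a_t = (r₁ + r₂)/2 = 2.574×10⁶ m.
At r₁: circular v_c1 = √(μ/r₁) = 1663 m/s; transfer-perilune v_p = √[μ(2/r₁ − 1/a_t)] = 1904 m/s.
Δv₁ = v_p − v_c1 = 240.9 m/s.
At r₂: circular v_c2 = √(μ/r₂) = 1206 m/s; transfer-apolune v_a = √[μ(2/r₂ − 1/a_t)] = 1001 m/s.
Δv₂ = v_c2 − v_a = 204.7 m/s.
Total Δv = Δv₁ + Δv₂ = 445.7 m/s.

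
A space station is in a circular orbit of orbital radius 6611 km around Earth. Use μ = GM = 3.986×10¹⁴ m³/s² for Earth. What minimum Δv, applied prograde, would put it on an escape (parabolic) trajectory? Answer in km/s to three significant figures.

r = 6611 km = 6.611×10⁶ m.
Circular speed v_c = √(μ/r) = 7765 m/s.
Escape speed v_esc = √(2μ/r) = √2 × v_c = 10980 m/s.
Δv = v_esc − v_c = 3216 m/s = 3.216 km/s.

Δv ≈ 3.22 km/s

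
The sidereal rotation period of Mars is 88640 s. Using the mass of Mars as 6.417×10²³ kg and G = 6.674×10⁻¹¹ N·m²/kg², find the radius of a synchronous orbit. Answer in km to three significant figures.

μ = GM = 6.674×10⁻¹¹ × 6.417×10²³ = 4.283×10¹³ m³/s².
A synchronous orbit has period T, so by Kepler's third law a = (μT²/4π²)^(1/3).
μT²/4π² = 4.283×10¹³ × (8.864×10⁴)² / 39.48 = 8.524×10²¹ m³.
a = 2.043×10⁷ m = 20427 km.

r_sync ≈ 20400 km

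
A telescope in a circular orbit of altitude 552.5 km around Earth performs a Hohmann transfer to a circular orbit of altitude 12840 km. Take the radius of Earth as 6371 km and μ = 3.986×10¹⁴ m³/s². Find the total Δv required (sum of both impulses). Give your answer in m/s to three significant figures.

r₁ = 6371 + 552.5 = 6923.5 km = 6.9235×10⁶ m.
r₂ = 6371 + 12840 = 19211 km = 1.9211×10⁷ m.
Transfer ellipse a_t = (r₁ + r₂)/2 = 1.307×10⁷ m.
At r₁: circular v_c1 = √(μ/r₁) = 7588 m/s; transfer-perigee v_p = √[μ(2/r₁ − 1/a_t)] = 9200 m/s.
Δv₁ = v_p − v_c1 = 1612 m/s.
At r₂: circular v_c2 = √(μ/r₂) = 4555 m/s; transfer-apogee v_a = √[μ(2/r₂ − 1/a_t)] = 3316 m/s.
Δv₂ = v_c2 − v_a = 1239 m/s.
Total Δv = Δv₁ + Δv₂ = 2852 m/s.

Δv_total ≈ 2850 m/s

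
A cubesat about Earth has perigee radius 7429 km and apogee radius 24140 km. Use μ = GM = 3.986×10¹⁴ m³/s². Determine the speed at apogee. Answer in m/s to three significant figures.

v ≈ 2790 m/s

Semi-major axis a = (r_p + r_a)/2 = 15784 km = 1.578×10⁷ m.
Vis-viva: v² = μ(2/r − 1/a) = 3.986×10¹⁴ × (8.285×10⁻⁸ − 6.335×10⁻⁸) = 7.771×10⁶ m²/s².
v = 2788 m/s.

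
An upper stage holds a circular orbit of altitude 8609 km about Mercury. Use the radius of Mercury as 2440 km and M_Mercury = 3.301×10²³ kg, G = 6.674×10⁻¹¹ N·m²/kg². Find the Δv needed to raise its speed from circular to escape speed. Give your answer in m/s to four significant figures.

μ = GM = 6.674×10⁻¹¹ × 3.301×10²³ = 2.203×10¹³ m³/s².
r = 2440 + 8609 = 11049 km = 1.1049×10⁷ m.
Circular speed v_c = √(μ/r) = 1412 m/s.
Escape speed v_esc = √(2μ/r) = √2 × v_c = 1997 m/s.
Δv = v_esc − v_c = 584.9 m/s.

Δv ≈ 584.9 m/s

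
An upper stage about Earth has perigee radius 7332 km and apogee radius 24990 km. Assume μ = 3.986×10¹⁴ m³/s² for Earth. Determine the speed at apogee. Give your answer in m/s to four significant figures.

Semi-major axis a = (r_p + r_a)/2 = 16161 km = 1.616×10⁷ m.
Vis-viva: v² = μ(2/r − 1/a) = 3.986×10¹⁴ × (8.003×10⁻⁸ − 6.188×10⁻⁸) = 7.236×10⁶ m²/s².
v = 2690 m/s.

v ≈ 2690 m/s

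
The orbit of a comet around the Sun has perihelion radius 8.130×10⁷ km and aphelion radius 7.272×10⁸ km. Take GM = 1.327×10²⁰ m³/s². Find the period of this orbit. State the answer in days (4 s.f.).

Semi-major axis a = (r_p + r_a)/2 = (8.1300×10⁷ + 7.2720×10⁸)/2 = 4.0425×10⁸ km = 4.042×10¹¹ m.
By Kepler's third law T = 2π√(a³/μ) = 2π × 2.231×10⁷ = 1.402×10⁸ s.
= 1623 days.

T ≈ 1623 days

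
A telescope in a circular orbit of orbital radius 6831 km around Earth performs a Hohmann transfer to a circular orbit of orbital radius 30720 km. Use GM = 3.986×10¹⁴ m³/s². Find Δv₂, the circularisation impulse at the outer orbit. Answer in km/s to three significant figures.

Δv ≈ 1.43 km/s

r₁ = 6831 km = 6.831×10⁶ m.
r₂ = 30720 km = 3.072×10⁷ m.
Transfer ellipse a_t = (r₁ + r₂)/2 = 1.878×10⁷ m.
At r₁: circular v_c1 = √(μ/r₁) = 7639 m/s; transfer-perigee v_p = √[μ(2/r₁ − 1/a_t)] = 9771 m/s.
At r₂: circular v_c2 = √(μ/r₂) = 3602 m/s; transfer-apogee v_a = √[μ(2/r₂ − 1/a_t)] = 2173 m/s.
Δv₂ = v_c2 − v_a = 1429 m/s.
= 1.429 km/s.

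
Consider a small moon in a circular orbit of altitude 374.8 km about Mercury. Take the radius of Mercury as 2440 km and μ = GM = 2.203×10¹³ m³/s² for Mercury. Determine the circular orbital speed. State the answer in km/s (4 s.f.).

v ≈ 2.798 km/s

r = 2440 + 374.8 = 2814.8 km = 2.8148×10⁶ m.
For a circular orbit v = √(μ/r) = √(2.203×10¹³ / 2.815×10⁶) = √(7.826×10⁶) = 2798 m/s.
That is 2.798 km/s.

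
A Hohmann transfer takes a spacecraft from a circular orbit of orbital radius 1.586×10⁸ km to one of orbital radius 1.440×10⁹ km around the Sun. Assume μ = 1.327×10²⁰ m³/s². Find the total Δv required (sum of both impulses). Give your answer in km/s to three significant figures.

r₁ = 1.586×10⁸ km = 1.586×10¹¹ m.
r₂ = 1.440×10⁹ km = 1.440×10¹² m.
Transfer ellipse a_t = (r₁ + r₂)/2 = 7.993×10¹¹ m.
At r₁: circular v_c1 = √(μ/r₁) = 28930 m/s; transfer-perihelion v_p = √[μ(2/r₁ − 1/a_t)] = 38820 m/s.
Δv₁ = v_p − v_c1 = 9899 m/s.
At r₂: circular v_c2 = √(μ/r₂) = 9600 m/s; transfer-aphelion v_a = √[μ(2/r₂ − 1/a_t)] = 4276 m/s.
Δv₂ = v_c2 − v_a = 5323 m/s.
Total Δv = Δv₁ + Δv₂ = 15220 m/s = 15.22 km/s.

Δv_total ≈ 15.2 km/s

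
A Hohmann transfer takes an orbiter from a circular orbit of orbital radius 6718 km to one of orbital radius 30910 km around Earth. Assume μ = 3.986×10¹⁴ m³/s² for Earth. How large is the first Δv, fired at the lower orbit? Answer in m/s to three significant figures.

Δv ≈ 2170 m/s

r₁ = 6718 km = 6.718×10⁶ m.
r₂ = 30910 km = 3.091×10⁷ m.
Transfer ellipse a_t = (r₁ + r₂)/2 = 1.881×10⁷ m.
At r₁: circular v_c1 = √(μ/r₁) = 7703 m/s; transfer-perigee v_p = √[μ(2/r₁ − 1/a_t)] = 9873 m/s.
Δv₁ = v_p − v_c1 = 2170 m/s.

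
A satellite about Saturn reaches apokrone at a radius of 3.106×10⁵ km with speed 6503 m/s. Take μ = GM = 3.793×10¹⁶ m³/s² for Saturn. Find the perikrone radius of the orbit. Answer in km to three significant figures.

r_a = 3.106×10⁸ m.
Specific energy ε = v²/2 − μ/r = -1.010×10⁸ J/kg, so a = −μ/(2ε) = 1.878×10⁸ m.
The apsides satisfy r_p + r_a = 2a, so the perikrone radius is 2a − r_a = 6.504×10⁷ m = 65041 km.

perikrone radius ≈ 65000 km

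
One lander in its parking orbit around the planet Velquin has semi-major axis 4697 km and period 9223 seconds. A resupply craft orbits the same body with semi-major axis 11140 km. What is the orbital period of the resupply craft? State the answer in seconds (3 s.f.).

Kepler's third law: T² ∝ a³, so T₂ = T₁ (a₂/a₁)^(3/2).
a₂/a₁ = 2.372, (a₂/a₁)^(3/2) = 3.653.
T₂ = 9223 × 3.653 = 33690 seconds.

T₂ ≈ 33700 seconds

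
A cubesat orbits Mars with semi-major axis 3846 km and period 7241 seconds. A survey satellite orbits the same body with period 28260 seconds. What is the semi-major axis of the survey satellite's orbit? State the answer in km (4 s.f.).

a₂ ≈ 9534 km

Kepler's third law: a³ ∝ T², so a₂ = a₁ (T₂/T₁)^(2/3).
T₂/T₁ = 3.903, (T₂/T₁)^(2/3) = 2.479.
a₂ = 3846 × 2.479 = 9534 km.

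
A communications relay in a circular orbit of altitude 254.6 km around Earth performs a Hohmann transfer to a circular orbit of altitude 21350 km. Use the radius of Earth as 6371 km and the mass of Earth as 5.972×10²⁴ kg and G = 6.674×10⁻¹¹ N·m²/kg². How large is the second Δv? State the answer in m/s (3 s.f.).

Δv ≈ 1440 m/s

μ = GM = 6.674×10⁻¹¹ × 5.972×10²⁴ = 3.986×10¹⁴ m³/s².
r₁ = 6371 + 254.6 = 6625.6 km = 6.6256×10⁶ m.
r₂ = 6371 + 21350 = 27721 km = 2.7721×10⁷ m.
Transfer ellipse a_t = (r₁ + r₂)/2 = 1.717×10⁷ m.
At r₁: circular v_c1 = √(μ/r₁) = 7756 m/s; transfer-perigee v_p = √[μ(2/r₁ − 1/a_t)] = 9854 m/s.
At r₂: circular v_c2 = √(μ/r₂) = 3792 m/s; transfer-apogee v_a = √[μ(2/r₂ − 1/a_t)] = 2355 m/s.
Δv₂ = v_c2 − v_a = 1437 m/s.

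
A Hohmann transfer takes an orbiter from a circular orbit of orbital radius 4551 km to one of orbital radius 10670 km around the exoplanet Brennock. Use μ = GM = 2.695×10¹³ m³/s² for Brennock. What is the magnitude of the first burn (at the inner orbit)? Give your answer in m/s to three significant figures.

r₁ = 4551 km = 4.551×10⁶ m.
r₂ = 10670 km = 1.067×10⁷ m.
Transfer ellipse a_t = (r₁ + r₂)/2 = 7.610×10⁶ m.
At r₁: circular v_c1 = √(μ/r₁) = 2433 m/s; transfer-periapsis v_p = √[μ(2/r₁ − 1/a_t)] = 2881 m/s.
Δv₁ = v_p − v_c1 = 447.9 m/s.

Δv ≈ 448 m/s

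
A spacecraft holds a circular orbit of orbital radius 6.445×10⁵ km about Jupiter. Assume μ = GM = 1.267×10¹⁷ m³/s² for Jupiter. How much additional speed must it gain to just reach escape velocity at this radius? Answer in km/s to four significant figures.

Δv ≈ 5.808 km/s

r = 6.445×10⁵ km = 6.445×10⁸ m.
Circular speed v_c = √(μ/r) = 14020 m/s.
Escape speed v_esc = √(2μ/r) = √2 × v_c = 19830 m/s.
Δv = v_esc − v_c = 5808 m/s = 5.808 km/s.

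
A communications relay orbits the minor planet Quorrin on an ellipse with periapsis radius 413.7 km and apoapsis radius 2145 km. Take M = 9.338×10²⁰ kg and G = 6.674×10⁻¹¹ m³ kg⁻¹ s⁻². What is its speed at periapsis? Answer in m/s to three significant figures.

μ = GM = 6.674×10⁻¹¹ × 9.338×10²⁰ = 6.232×10¹⁰ m³/s².
Semi-major axis a = (r_p + r_a)/2 = 1279.3 km = 1.279×10⁶ m.
Vis-viva: v² = μ(2/r − 1/a) = 6.232×10¹⁰ × (4.834×10⁻⁶ − 7.816×10⁻⁷) = 2.526×10⁵ m²/s².
v = 502.6 m/s.

v ≈ 503 m/s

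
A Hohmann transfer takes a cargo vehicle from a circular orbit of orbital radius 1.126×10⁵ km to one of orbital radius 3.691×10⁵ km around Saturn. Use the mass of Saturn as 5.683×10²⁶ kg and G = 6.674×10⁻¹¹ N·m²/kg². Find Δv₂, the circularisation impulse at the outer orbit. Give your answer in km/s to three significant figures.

μ = GM = 6.674×10⁻¹¹ × 5.683×10²⁶ = 3.793×10¹⁶ m³/s².
r₁ = 1.126×10⁵ km = 1.126×10⁸ m.
r₂ = 3.691×10⁵ km = 3.691×10⁸ m.
Transfer ellipse a_t = (r₁ + r₂)/2 = 2.408×10⁸ m.
At r₁: circular v_c1 = √(μ/r₁) = 18350 m/s; transfer-perikrone v_p = √[μ(2/r₁ − 1/a_t)] = 22720 m/s.
At r₂: circular v_c2 = √(μ/r₂) = 10140 m/s; transfer-apokrone v_a = √[μ(2/r₂ − 1/a_t)] = 6931 m/s.
Δv₂ = v_c2 − v_a = 3206 m/s.
= 3.206 km/s.

Δv ≈ 3.21 km/s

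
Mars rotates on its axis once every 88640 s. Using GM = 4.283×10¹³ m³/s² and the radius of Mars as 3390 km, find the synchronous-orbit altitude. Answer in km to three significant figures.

h_sync ≈ 17000 km

A synchronous orbit has period T, so by Kepler's third law a = (μT²/4π²)^(1/3).
μT²/4π² = 4.283×10¹³ × (8.864×10⁴)² / 39.48 = 8.524×10²¹ m³.
a = 2.043×10⁷ m = 20428 km.
Altitude h = a − R = 20428 − 3390 = 17038 km.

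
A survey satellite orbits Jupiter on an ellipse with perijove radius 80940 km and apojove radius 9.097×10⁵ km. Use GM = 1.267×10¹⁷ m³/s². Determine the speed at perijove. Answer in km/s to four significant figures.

Semi-major axis a = (r_p + r_a)/2 = 4.9532×10⁵ km = 4.953×10⁸ m.
Vis-viva: v² = μ(2/r − 1/a) = 1.267×10¹⁷ × (2.471×10⁻⁸ − 2.019×10⁻⁹) = 2.875×10⁹ m²/s².
v = 53620 m/s = 53.62 km/s.

v ≈ 53.62 km/s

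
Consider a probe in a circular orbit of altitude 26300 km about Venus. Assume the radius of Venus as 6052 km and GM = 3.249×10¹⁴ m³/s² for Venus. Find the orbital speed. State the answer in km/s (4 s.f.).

v ≈ 3.169 km/s

r = 6052 + 26300 = 32352 km = 3.2352×10⁷ m.
For a circular orbit v = √(μ/r) = √(3.249×10¹⁴ / 3.235×10⁷) = √(1.004×10⁷) = 3169 m/s.
That is 3.169 km/s.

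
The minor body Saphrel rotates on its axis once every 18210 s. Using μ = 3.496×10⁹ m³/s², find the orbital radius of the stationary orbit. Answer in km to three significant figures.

r_sync ≈ 309 km

A synchronous orbit has period T, so by Kepler's third law a = (μT²/4π²)^(1/3).
μT²/4π² = 3.496×10⁹ × (1.821×10⁴)² / 39.48 = 2.937×10¹⁶ m³.
a = 3.085×10⁵ m = 308.52 km.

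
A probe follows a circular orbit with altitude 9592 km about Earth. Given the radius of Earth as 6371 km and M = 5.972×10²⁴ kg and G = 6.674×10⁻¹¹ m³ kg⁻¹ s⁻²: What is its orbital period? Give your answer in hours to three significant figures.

μ = GM = 6.674×10⁻¹¹ × 5.972×10²⁴ = 3.986×10¹⁴ m³/s².
r = 6371 + 9592 = 15963 km = 1.5963×10⁷ m.
Kepler's third law: T = 2π√(r³/μ) = 2π√((1.596×10⁷)³ / 3.986×10¹⁴).
r³/μ = 1.021×10⁷ s², so T = 2π × 3.195×10³ = 2.007×10⁴ s.
Converting: 2.007×10⁴ s ÷ 3600 = 5.576 hours.

T ≈ 5.58 hours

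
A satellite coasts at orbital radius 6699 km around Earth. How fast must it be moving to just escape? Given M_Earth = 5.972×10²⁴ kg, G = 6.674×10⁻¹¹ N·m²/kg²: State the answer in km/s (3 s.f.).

v_esc ≈ 10.9 km/s

μ = GM = 6.674×10⁻¹¹ × 5.972×10²⁴ = 3.986×10¹⁴ m³/s².
r = 6699 km = 6.699×10⁶ m.
Escape speed v_esc = √(2μ/r) = √(2 × 3.986×10¹⁴ / 6.699×10⁶) = √(1.190×10⁸) = 10910 m/s.
= 10.91 km/s.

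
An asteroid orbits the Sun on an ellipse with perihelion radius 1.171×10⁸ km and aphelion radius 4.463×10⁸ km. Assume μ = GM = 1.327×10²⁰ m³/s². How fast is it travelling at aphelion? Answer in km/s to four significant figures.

v ≈ 11.12 km/s

Semi-major axis a = (r_p + r_a)/2 = 2.8170×10⁸ km = 2.817×10¹¹ m.
Vis-viva: v² = μ(2/r − 1/a) = 1.327×10²⁰ × (4.481×10⁻¹² − 3.550×10⁻¹²) = 1.236×10⁸ m²/s².
v = 11120 m/s = 11.12 km/s.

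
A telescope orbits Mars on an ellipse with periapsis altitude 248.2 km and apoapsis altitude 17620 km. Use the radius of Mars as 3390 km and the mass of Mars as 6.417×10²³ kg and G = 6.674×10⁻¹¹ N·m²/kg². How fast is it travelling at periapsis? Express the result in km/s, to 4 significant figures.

μ = GM = 6.674×10⁻¹¹ × 6.417×10²³ = 4.283×10¹³ m³/s².
r_p = 3390 + 248.2 = 3638.2 km = 3.6382×10⁶ m.
r_a = 3390 + 17620 = 21010 km = 2.1010×10⁷ m.
Semi-major axis a = (r_p + r_a)/2 = 12324 km = 1.232×10⁷ m.
Vis-viva: v² = μ(2/r − 1/a) = 4.283×10¹³ × (5.497×10⁻⁷ − 8.114×10⁻⁸) = 2.007×10⁷ m²/s².
v = 4480 m/s = 4.480 km/s.

v ≈ 4.480 km/s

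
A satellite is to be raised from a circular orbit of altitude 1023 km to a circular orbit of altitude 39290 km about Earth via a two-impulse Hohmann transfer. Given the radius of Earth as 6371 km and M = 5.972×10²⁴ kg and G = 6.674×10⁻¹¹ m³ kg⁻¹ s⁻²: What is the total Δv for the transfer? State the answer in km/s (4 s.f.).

μ = GM = 6.674×10⁻¹¹ × 5.972×10²⁴ = 3.986×10¹⁴ m³/s².
r₁ = 6371 + 1023 = 7394.0 km = 7.3940×10⁶ m.
r₂ = 6371 + 39290 = 45661 km = 4.5661×10⁷ m.
Transfer ellipse a_t = (r₁ + r₂)/2 = 2.653×10⁷ m.
At r₁: circular v_c1 = √(μ/r₁) = 7342 m/s; transfer-perigee v_p = √[μ(2/r₁ − 1/a_t)] = 9632 m/s.
Δv₁ = v_p − v_c1 = 2290 m/s.
At r₂: circular v_c2 = √(μ/r₂) = 2954 m/s; transfer-apogee v_a = √[μ(2/r₂ − 1/a_t)] = 1560 m/s.
Δv₂ = v_c2 − v_a = 1395 m/s.
Total Δv = Δv₁ + Δv₂ = 3685 m/s = 3.685 km/s.

Δv_total ≈ 3.685 km/s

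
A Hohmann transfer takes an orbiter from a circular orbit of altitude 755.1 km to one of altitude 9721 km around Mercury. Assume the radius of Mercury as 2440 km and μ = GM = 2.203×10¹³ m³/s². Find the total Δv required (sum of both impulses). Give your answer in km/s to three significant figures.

r₁ = 2440 + 755.1 = 3195.1 km = 3.1951×10⁶ m.
r₂ = 2440 + 9721 = 12161 km = 1.2161×10⁷ m.
Transfer ellipse a_t = (r₁ + r₂)/2 = 7.678×10⁶ m.
At r₁: circular v_c1 = √(μ/r₁) = 2626 m/s; transfer-periherm v_p = √[μ(2/r₁ − 1/a_t)] = 3305 m/s.
Δv₁ = v_p − v_c1 = 678.8 m/s.
At r₂: circular v_c2 = √(μ/r₂) = 1346 m/s; transfer-apoherm v_a = √[μ(2/r₂ − 1/a_t)] = 868.2 m/s.
Δv₂ = v_c2 − v_a = 477.7 m/s.
Total Δv = Δv₁ + Δv₂ = 1157 m/s = 1.157 km/s.

Δv_total ≈ 1.16 km/s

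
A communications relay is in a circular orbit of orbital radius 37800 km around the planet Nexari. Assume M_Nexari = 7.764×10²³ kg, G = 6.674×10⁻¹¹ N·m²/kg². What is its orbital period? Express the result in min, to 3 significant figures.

T ≈ 3380 min

μ = GM = 6.674×10⁻¹¹ × 7.764×10²³ = 5.182×10¹³ m³/s².
r = 37800 km = 3.780×10⁷ m.
Kepler's third law: T = 2π√(r³/μ) = 2π√((3.780×10⁷)³ / 5.182×10¹³).
r³/μ = 1.042×10⁹ s², so T = 2π × 3.229×10⁴ = 2.029×10⁵ s.
Converting: 2.029×10⁵ s ÷ 60.00 = 3381 min.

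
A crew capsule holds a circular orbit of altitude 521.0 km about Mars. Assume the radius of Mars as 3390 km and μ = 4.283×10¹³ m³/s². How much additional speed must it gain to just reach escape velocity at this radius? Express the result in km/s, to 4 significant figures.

Δv ≈ 1.371 km/s

r = 3390 + 521.0 = 3911.0 km = 3.9110×10⁶ m.
Circular speed v_c = √(μ/r) = 3309 m/s.
Escape speed v_esc = √(2μ/r) = √2 × v_c = 4680 m/s.
Δv = v_esc − v_c = 1371 m/s = 1.371 km/s.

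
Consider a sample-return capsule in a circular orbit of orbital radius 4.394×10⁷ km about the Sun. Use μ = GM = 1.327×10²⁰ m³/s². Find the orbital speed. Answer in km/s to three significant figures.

v ≈ 55.0 km/s

r = 4.394×10⁷ km = 4.394×10¹⁰ m.
For a circular orbit v = √(μ/r) = √(1.327×10²⁰ / 4.394×10¹⁰) = √(3.020×10⁹) = 54950 m/s.
That is 54.95 km/s.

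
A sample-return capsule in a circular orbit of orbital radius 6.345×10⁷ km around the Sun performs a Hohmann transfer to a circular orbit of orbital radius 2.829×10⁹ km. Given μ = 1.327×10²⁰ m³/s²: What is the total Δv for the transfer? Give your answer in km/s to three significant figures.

Δv_total ≈ 23.6 km/s

r₁ = 6.345×10⁷ km = 6.345×10¹⁰ m.
r₂ = 2.829×10⁹ km = 2.829×10¹² m.
Transfer ellipse a_t = (r₁ + r₂)/2 = 1.446×10¹² m.
At r₁: circular v_c1 = √(μ/r₁) = 45730 m/s; transfer-perihelion v_p = √[μ(2/r₁ − 1/a_t)] = 63960 m/s.
Δv₁ = v_p − v_c1 = 18230 m/s.
At r₂: circular v_c2 = √(μ/r₂) = 6849 m/s; transfer-aphelion v_a = √[μ(2/r₂ − 1/a_t)] = 1435 m/s.
Δv₂ = v_c2 − v_a = 5414 m/s.
Total Δv = Δv₁ + Δv₂ = 23640 m/s = 23.64 km/s.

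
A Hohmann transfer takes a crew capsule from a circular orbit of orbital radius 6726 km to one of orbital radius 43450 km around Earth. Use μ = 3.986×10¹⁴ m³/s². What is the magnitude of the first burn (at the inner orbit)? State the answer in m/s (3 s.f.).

Δv ≈ 2430 m/s

r₁ = 6726 km = 6.726×10⁶ m.
r₂ = 43450 km = 4.345×10⁷ m.
Transfer ellipse a_t = (r₁ + r₂)/2 = 2.509×10⁷ m.
At r₁: circular v_c1 = √(μ/r₁) = 7698 m/s; transfer-perigee v_p = √[μ(2/r₁ − 1/a_t)] = 10130 m/s.
Δv₁ = v_p − v_c1 = 2433 m/s.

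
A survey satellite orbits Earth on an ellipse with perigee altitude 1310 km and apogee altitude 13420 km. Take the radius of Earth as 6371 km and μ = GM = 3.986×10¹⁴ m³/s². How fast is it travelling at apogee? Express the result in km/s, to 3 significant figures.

v ≈ 3.36 km/s

r_p = 6371 + 1310 = 7681.0 km = 7.6810×10⁶ m.
r_a = 6371 + 13420 = 19791 km = 1.9791×10⁷ m.
Semi-major axis a = (r_p + r_a)/2 = 13736 km = 1.374×10⁷ m.
Vis-viva: v² = μ(2/r − 1/a) = 3.986×10¹⁴ × (1.011×10⁻⁷ − 7.280×10⁻⁸) = 1.126×10⁷ m²/s².
v = 3356 m/s = 3.356 km/s.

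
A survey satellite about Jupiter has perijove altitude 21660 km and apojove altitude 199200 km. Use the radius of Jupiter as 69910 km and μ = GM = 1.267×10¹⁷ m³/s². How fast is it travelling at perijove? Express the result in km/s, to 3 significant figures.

v ≈ 45.4 km/s

r_p = 69910 + 21660 = 91570 km = 9.1570×10⁷ m.
r_a = 69910 + 199200 = 269110 km = 2.6911×10⁸ m.
Semi-major axis a = (r_p + r_a)/2 = 1.8034×10⁵ km = 1.803×10⁸ m.
Vis-viva: v² = μ(2/r − 1/a) = 1.267×10¹⁷ × (2.184×10⁻⁸ − 5.545×10⁻⁹) = 2.065×10⁹ m²/s².
v = 45440 m/s = 45.44 km/s.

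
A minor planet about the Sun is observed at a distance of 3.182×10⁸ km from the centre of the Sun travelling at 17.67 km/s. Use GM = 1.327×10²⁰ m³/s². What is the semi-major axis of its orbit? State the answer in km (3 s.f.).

r = 3.182×10¹¹ m.
Vis-viva rearranged: 1/a = 2/r − v²/μ = 6.285×10⁻¹² − 2.353×10⁻¹² = 3.932×10⁻¹² m⁻¹.
a = 2.543×10¹¹ m = 2.5429×10⁸ km.

a ≈ 2.54×10⁸ km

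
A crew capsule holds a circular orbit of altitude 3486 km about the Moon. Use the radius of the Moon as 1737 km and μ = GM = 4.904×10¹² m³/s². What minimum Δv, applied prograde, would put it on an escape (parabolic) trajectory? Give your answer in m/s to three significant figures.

Δv ≈ 401 m/s

r = 1737 + 3486 = 5223.0 km = 5.2230×10⁶ m.
Circular speed v_c = √(μ/r) = 969.0 m/s.
Escape speed v_esc = √(2μ/r) = √2 × v_c = 1370 m/s.
Δv = v_esc − v_c = 401.4 m/s.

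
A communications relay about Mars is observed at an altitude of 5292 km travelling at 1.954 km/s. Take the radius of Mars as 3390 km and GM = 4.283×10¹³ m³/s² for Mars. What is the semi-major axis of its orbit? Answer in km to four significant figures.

a ≈ 7081 km

r = 3390 + 5292 = 8682.0 km = 8.682×10⁶ m.
Specific orbital energy ε = v²/2 − μ/r = (1954)²/2 − 4.283×10¹³/8.682×10⁶ = -3.024×10⁶ J/kg.
Since ε = −μ/(2a), a = −μ/(2ε) = 7.081×10⁶ m = 7081.4 km.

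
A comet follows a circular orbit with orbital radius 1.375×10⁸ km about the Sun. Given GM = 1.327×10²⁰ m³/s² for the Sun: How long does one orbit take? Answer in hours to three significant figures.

r = 1.375×10⁸ km = 1.375×10¹¹ m.
Kepler's third law: T = 2π√(r³/μ) = 2π√((1.375×10¹¹)³ / 1.327×10²⁰).
r³/μ = 1.959×10¹³ s², so T = 2π × 4.426×10⁶ = 2.781×10⁷ s.
Converting: 2.781×10⁷ s ÷ 3600 = 7725 hours.

T ≈ 7720 hours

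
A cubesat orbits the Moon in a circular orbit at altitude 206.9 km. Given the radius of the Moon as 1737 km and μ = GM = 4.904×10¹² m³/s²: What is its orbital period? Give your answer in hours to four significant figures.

T ≈ 2.136 hours

r = 1737 + 206.9 = 1943.9 km = 1.9439×10⁶ m.
Kepler's third law: T = 2π√(r³/μ) = 2π√((1.944×10⁶)³ / 4.904×10¹²).
r³/μ = 1.498×10⁶ s², so T = 2π × 1.224×10³ = 7.690×10³ s.
Converting: 7.690×10³ s ÷ 3600 = 2.136 hours.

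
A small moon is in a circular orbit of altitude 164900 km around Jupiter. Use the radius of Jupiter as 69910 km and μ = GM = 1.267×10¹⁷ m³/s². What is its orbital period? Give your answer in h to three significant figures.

T ≈ 17.6 h

r = 69910 + 164900 = 234810 km = 2.3481×10⁸ m.
Kepler's third law: T = 2π√(r³/μ) = 2π√((2.348×10⁸)³ / 1.267×10¹⁷).
r³/μ = 1.022×10⁸ s², so T = 2π × 1.011×10⁴ = 6.351×10⁴ s.
Converting: 6.351×10⁴ s ÷ 3600 = 17.64 h.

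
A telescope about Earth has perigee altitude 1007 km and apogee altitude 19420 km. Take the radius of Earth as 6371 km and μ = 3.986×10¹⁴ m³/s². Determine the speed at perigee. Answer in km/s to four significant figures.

v ≈ 9.166 km/s

r_p = 6371 + 1007 = 7378.0 km = 7.3780×10⁶ m.
r_a = 6371 + 19420 = 25791 km = 2.5791×10⁷ m.
Semi-major axis a = (r_p + r_a)/2 = 16584 km = 1.658×10⁷ m.
Vis-viva: v² = μ(2/r − 1/a) = 3.986×10¹⁴ × (2.711×10⁻⁷ − 6.030×10⁻⁸) = 8.402×10⁷ m²/s².
v = 9166 m/s = 9.166 km/s.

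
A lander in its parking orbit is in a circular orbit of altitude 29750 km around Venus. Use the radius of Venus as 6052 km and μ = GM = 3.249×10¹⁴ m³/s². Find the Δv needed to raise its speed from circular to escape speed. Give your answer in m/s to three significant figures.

r = 6052 + 29750 = 35802 km = 3.5802×10⁷ m.
Circular speed v_c = √(μ/r) = 3012 m/s.
Escape speed v_esc = √(2μ/r) = √2 × v_c = 4260 m/s.
Δv = v_esc − v_c = 1248 m/s.

Δv ≈ 1250 m/s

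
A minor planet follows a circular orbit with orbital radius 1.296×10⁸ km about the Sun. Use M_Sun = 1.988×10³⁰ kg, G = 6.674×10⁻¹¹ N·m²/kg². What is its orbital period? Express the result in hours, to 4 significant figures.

T ≈ 7069 hours

μ = GM = 6.674×10⁻¹¹ × 1.988×10³⁰ = 1.327×10²⁰ m³/s².
r = 1.296×10⁸ km = 1.296×10¹¹ m.
Kepler's third law: T = 2π√(r³/μ) = 2π√((1.296×10¹¹)³ / 1.327×10²⁰).
r³/μ = 1.641×10¹³ s², so T = 2π × 4.050×10⁶ = 2.545×10⁷ s.
Converting: 2.545×10⁷ s ÷ 3600 = 7069 hours.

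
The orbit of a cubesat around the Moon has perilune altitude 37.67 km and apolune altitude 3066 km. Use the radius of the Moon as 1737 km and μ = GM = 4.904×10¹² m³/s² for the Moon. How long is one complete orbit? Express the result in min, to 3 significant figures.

r_p = 1737 + 37.67 = 1774.7 km = 1.7747×10⁶ m.
r_a = 1737 + 3066 = 4803.0 km = 4.8030×10⁶ m.
Semi-major axis a = (r_p + r_a)/2 = (1774.7 + 4803.0)/2 = 3288.8 km = 3.289×10⁶ m.
By Kepler's third law T = 2π√(a³/μ) = 2π × 2.693×10³ = 1.692×10⁴ s.
= 282.0 min.

T ≈ 282 min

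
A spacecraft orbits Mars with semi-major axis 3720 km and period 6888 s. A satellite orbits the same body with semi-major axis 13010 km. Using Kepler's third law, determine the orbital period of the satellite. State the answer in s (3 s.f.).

Kepler's third law: T² ∝ a³, so T₂ = T₁ (a₂/a₁)^(3/2).
a₂/a₁ = 3.497, (a₂/a₁)^(3/2) = 6.540.
T₂ = 6888 × 6.540 = 45050 s.

T₂ ≈ 45000 s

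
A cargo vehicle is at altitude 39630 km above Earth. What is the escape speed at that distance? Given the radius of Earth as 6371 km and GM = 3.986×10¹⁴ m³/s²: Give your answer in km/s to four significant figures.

v_esc ≈ 4.163 km/s

r = 6371 + 39630 = 46001 km = 4.6001×10⁷ m.
Escape speed v_esc = √(2μ/r) = √(2 × 3.986×10¹⁴ / 4.600×10⁷) = √(1.733×10⁷) = 4163 m/s.
= 4.163 km/s.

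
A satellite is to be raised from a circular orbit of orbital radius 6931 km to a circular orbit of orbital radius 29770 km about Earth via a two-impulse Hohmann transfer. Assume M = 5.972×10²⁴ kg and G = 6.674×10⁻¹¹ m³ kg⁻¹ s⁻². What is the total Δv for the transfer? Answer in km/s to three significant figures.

μ = GM = 6.674×10⁻¹¹ × 5.972×10²⁴ = 3.986×10¹⁴ m³/s².
r₁ = 6931 km = 6.931×10⁶ m.
r₂ = 29770 km = 2.977×10⁷ m.
Transfer ellipse a_t = (r₁ + r₂)/2 = 1.835×10⁷ m.
At r₁: circular v_c1 = √(μ/r₁) = 7583 m/s; transfer-perigee v_p = √[μ(2/r₁ − 1/a_t)] = 9659 m/s.
Δv₁ = v_p − v_c1 = 2075 m/s.
At r₂: circular v_c2 = √(μ/r₂) = 3659 m/s; transfer-apogee v_a = √[μ(2/r₂ − 1/a_t)] = 2249 m/s.
Δv₂ = v_c2 − v_a = 1410 m/s.
Total Δv = Δv₁ + Δv₂ = 3486 m/s = 3.486 km/s.

Δv_total ≈ 3.49 km/s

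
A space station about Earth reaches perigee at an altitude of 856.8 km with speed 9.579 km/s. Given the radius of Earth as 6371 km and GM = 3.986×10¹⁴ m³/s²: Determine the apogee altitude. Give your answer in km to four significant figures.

apogee altitude ≈ 29400 km

r_p = 6371 + 856.8 = 7227.8 km = 7.228×10⁶ m.
Specific energy ε = v²/2 − μ/r = -9.270×10⁶ J/kg, so a = −μ/(2ε) = 2.150×10⁷ m.
The apsides satisfy r_p + r_a = 2a, so the apogee radius is 2a − r_p = 3.577×10⁷ m = 35773 km.
Apogee altitude = 35773 − 6371 = 29402 km.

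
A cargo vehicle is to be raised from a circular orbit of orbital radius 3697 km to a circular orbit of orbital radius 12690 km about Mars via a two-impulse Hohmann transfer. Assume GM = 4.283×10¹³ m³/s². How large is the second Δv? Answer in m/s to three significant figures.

Δv ≈ 603 m/s

r₁ = 3697 km = 3.697×10⁶ m.
r₂ = 12690 km = 1.269×10⁷ m.
Transfer ellipse a_t = (r₁ + r₂)/2 = 8.194×10⁶ m.
At r₁: circular v_c1 = √(μ/r₁) = 3404 m/s; transfer-periapsis v_p = √[μ(2/r₁ − 1/a_t)] = 4236 m/s.
At r₂: circular v_c2 = √(μ/r₂) = 1837 m/s; transfer-apoapsis v_a = √[μ(2/r₂ − 1/a_t)] = 1234 m/s.
Δv₂ = v_c2 − v_a = 603.1 m/s.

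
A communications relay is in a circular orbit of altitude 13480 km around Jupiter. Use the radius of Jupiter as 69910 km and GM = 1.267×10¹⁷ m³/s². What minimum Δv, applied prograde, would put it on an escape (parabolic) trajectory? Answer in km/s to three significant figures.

r = 69910 + 13480 = 83390 km = 8.3390×10⁷ m.
Circular speed v_c = √(μ/r) = 38980 m/s.
Escape speed v_esc = √(2μ/r) = √2 × v_c = 55120 m/s.
Δv = v_esc − v_c = 16150 m/s = 16.15 km/s.

Δv ≈ 16.1 km/s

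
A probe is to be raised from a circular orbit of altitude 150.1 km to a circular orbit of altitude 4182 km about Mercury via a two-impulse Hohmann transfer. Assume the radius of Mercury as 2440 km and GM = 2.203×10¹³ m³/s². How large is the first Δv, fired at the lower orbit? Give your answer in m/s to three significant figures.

r₁ = 2440 + 150.1 = 2590.1 km = 2.5901×10⁶ m.
r₂ = 2440 + 4182 = 6622.0 km = 6.6220×10⁶ m.
Transfer ellipse a_t = (r₁ + r₂)/2 = 4.606×10⁶ m.
At r₁: circular v_c1 = √(μ/r₁) = 2916 m/s; transfer-periherm v_p = √[μ(2/r₁ − 1/a_t)] = 3497 m/s.
Δv₁ = v_p − v_c1 = 580.5 m/s.

Δv ≈ 580 m/s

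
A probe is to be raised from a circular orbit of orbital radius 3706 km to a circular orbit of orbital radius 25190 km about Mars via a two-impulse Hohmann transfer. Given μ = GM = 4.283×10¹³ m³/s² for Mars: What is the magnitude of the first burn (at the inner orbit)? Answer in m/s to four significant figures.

r₁ = 3706 km = 3.706×10⁶ m.
r₂ = 25190 km = 2.519×10⁷ m.
Transfer ellipse a_t = (r₁ + r₂)/2 = 1.445×10⁷ m.
At r₁: circular v_c1 = √(μ/r₁) = 3400 m/s; transfer-periapsis v_p = √[μ(2/r₁ − 1/a_t)] = 4489 m/s.
Δv₁ = v_p − v_c1 = 1089 m/s.

Δv ≈ 1089 m/s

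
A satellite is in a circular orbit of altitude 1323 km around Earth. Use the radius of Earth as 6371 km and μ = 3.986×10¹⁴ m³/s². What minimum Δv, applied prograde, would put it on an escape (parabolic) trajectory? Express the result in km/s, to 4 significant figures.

Δv ≈ 2.981 km/s

r = 6371 + 1323 = 7694.0 km = 7.6940×10⁶ m.
Circular speed v_c = √(μ/r) = 7198 m/s.
Escape speed v_esc = √(2μ/r) = √2 × v_c = 10180 m/s.
Δv = v_esc − v_c = 2981 m/s = 2.981 km/s.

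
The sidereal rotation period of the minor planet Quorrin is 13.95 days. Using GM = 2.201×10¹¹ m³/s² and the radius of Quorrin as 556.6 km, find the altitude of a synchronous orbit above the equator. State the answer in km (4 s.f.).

T = 13.95 days = 1.205×10⁶ s.
A synchronous orbit has period T, so by Kepler's third law a = (μT²/4π²)^(1/3).
μT²/4π² = 2.201×10¹¹ × (1.205×10⁶)² / 39.48 = 8.099×10²¹ m³.
a = 2.008×10⁷ m = 20082 km.
Altitude h = a − R = 20082 − 556.6 = 19526 km.

h_sync ≈ 19530 km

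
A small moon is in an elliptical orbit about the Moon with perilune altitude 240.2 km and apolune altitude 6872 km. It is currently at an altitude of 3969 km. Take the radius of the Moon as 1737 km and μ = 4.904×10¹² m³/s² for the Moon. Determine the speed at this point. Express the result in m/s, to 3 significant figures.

v ≈ 890 m/s

r_p = 1737 + 240.2 = 1977.2 km = 1.9772×10⁶ m.
r_a = 1737 + 6872 = 8609.0 km = 8.6090×10⁶ m.
r = 1737 + 3969 = 5706.0 km = 5.706×10⁶ m.
Semi-major axis a = (r_p + r_a)/2 = 5293.1 km = 5.293×10⁶ m.
Vis-viva: v² = μ(2/r − 1/a) = 4.904×10¹² × (3.505×10⁻⁷ − 1.889×10⁻⁷) = 7.924×10⁵ m²/s².
v = 890.2 m/s.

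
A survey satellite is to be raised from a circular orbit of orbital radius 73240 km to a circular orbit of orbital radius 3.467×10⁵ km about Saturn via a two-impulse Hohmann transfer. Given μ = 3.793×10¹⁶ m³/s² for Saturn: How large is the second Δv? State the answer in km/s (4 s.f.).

r₁ = 73240 km = 7.324×10⁷ m.
r₂ = 3.467×10⁵ km = 3.467×10⁸ m.
Transfer ellipse a_t = (r₁ + r₂)/2 = 2.100×10⁸ m.
At r₁: circular v_c1 = √(μ/r₁) = 22760 m/s; transfer-perikrone v_p = √[μ(2/r₁ − 1/a_t)] = 29240 m/s.
At r₂: circular v_c2 = √(μ/r₂) = 10460 m/s; transfer-apokrone v_a = √[μ(2/r₂ − 1/a_t)] = 6177 m/s.
Δv₂ = v_c2 − v_a = 4282 m/s.
= 4.282 km/s.

Δv ≈ 4.282 km/s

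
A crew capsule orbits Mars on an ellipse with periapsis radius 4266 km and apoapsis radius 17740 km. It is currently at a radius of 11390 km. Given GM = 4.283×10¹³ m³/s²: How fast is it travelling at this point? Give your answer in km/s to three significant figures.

v ≈ 1.90 km/s

Semi-major axis a = (r_p + r_a)/2 = 11003 km = 1.100×10⁷ m.
Vis-viva: v² = μ(2/r − 1/a) = 4.283×10¹³ × (1.756×10⁻⁷ − 9.088×10⁻⁸) = 3.628×10⁶ m²/s².
v = 1905 m/s = 1.905 km/s.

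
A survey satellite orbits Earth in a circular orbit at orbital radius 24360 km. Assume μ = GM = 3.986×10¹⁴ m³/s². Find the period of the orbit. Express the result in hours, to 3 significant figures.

T ≈ 10.5 hours

r = 24360 km = 2.436×10⁷ m.
Kepler's third law: T = 2π√(r³/μ) = 2π√((2.436×10⁷)³ / 3.986×10¹⁴).
r³/μ = 3.627×10⁷ s², so T = 2π × 6.022×10³ = 3.784×10⁴ s.
Converting: 3.784×10⁴ s ÷ 3600 = 10.51 hours.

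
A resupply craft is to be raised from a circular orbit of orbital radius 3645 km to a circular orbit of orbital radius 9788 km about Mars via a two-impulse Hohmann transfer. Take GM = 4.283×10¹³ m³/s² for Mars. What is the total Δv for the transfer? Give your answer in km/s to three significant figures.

r₁ = 3645 km = 3.645×10⁶ m.
r₂ = 9788 km = 9.788×10⁶ m.
Transfer ellipse a_t = (r₁ + r₂)/2 = 6.716×10⁶ m.
At r₁: circular v_c1 = √(μ/r₁) = 3428 m/s; transfer-periapsis v_p = √[μ(2/r₁ − 1/a_t)] = 4138 m/s.
Δv₁ = v_p − v_c1 = 710.2 m/s.
At r₂: circular v_c2 = √(μ/r₂) = 2092 m/s; transfer-apoapsis v_a = √[μ(2/r₂ − 1/a_t)] = 1541 m/s.
Δv₂ = v_c2 − v_a = 550.8 m/s.
Total Δv = Δv₁ + Δv₂ = 1261 m/s = 1.261 km/s.

Δv_total ≈ 1.26 km/s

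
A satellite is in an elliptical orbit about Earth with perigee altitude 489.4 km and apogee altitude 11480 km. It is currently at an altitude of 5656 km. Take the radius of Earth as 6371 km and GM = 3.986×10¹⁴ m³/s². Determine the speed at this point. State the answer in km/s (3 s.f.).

r_p = 6371 + 489.4 = 6860.4 km = 6.8604×10⁶ m.
r_a = 6371 + 11480 = 17851 km = 1.7851×10⁷ m.
r = 6371 + 5656 = 12027 km = 1.203×10⁷ m.
Semi-major axis a = (r_p + r_a)/2 = 12356 km = 1.236×10⁷ m.
Vis-viva: v² = μ(2/r − 1/a) = 3.986×10¹⁴ × (1.663×10⁻⁷ − 8.093×10⁻⁸) = 3.402×10⁷ m²/s².
v = 5833 m/s = 5.833 km/s.

v ≈ 5.83 km/s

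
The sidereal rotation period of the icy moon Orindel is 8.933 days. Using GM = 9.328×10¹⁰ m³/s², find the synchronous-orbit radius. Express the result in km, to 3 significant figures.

r_sync ≈ 11200 km

T = 8.933 days = 7.718×10⁵ s.
A synchronous orbit has period T, so by Kepler's third law a = (μT²/4π²)^(1/3).
μT²/4π² = 9.328×10¹⁰ × (7.718×10⁵)² / 39.48 = 1.408×10²¹ m³.
a = 1.121×10⁷ m = 11207 km.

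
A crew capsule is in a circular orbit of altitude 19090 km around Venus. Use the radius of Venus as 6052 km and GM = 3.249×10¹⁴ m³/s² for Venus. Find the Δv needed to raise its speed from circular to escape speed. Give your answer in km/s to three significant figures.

r = 6052 + 19090 = 25142 km = 2.5142×10⁷ m.
Circular speed v_c = √(μ/r) = 3595 m/s.
Escape speed v_esc = √(2μ/r) = √2 × v_c = 5084 m/s.
Δv = v_esc − v_c = 1489 m/s = 1.489 km/s.

Δv ≈ 1.49 km/s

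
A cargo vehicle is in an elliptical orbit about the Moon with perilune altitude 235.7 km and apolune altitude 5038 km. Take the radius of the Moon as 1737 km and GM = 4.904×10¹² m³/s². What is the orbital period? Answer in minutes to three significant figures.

r_p = 1737 + 235.7 = 1972.7 km = 1.9727×10⁶ m.
r_a = 1737 + 5038 = 6775.0 km = 6.7750×10⁶ m.
Semi-major axis a = (r_p + r_a)/2 = (1972.7 + 6775.0)/2 = 4373.9 km = 4.374×10⁶ m.
By Kepler's third law T = 2π√(a³/μ) = 2π × 4.131×10³ = 2.595×10⁴ s.
= 432.6 minutes.

T ≈ 433 minutes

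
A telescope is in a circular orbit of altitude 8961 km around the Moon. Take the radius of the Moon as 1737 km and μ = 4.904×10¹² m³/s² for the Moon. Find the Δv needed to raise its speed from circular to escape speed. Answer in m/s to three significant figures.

Δv ≈ 280 m/s

r = 1737 + 8961 = 10698 km = 1.0698×10⁷ m.
Circular speed v_c = √(μ/r) = 677.1 m/s.
Escape speed v_esc = √(2μ/r) = √2 × v_c = 957.5 m/s.
Δv = v_esc − v_c = 280.4 m/s.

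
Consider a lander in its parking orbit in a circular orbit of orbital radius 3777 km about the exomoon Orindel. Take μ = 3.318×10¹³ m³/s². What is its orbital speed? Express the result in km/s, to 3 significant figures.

v ≈ 2.96 km/s

r = 3777 km = 3.777×10⁶ m.
For a circular orbit v = √(μ/r) = √(3.318×10¹³ / 3.777×10⁶) = √(8.785×10⁶) = 2964 m/s.
That is 2.964 km/s.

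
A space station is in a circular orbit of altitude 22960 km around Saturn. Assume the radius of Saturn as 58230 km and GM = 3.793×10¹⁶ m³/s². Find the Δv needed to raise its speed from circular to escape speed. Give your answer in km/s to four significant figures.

Δv ≈ 8.953 km/s

r = 58230 + 22960 = 81190 km = 8.1190×10⁷ m.
Circular speed v_c = √(μ/r) = 21610 m/s.
Escape speed v_esc = √(2μ/r) = √2 × v_c = 30570 m/s.
Δv = v_esc − v_c = 8953 m/s = 8.953 km/s.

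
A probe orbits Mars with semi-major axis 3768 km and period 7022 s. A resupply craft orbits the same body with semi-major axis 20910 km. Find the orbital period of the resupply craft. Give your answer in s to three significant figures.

Kepler's third law: T² ∝ a³, so T₂ = T₁ (a₂/a₁)^(3/2).
a₂/a₁ = 5.549, (a₂/a₁)^(3/2) = 13.07.
T₂ = 7022 × 13.07 = 91800 s.

T₂ ≈ 91800 s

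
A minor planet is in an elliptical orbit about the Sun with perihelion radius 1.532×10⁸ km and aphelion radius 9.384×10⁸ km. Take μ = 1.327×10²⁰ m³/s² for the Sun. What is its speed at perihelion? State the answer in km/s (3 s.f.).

Semi-major axis a = (r_p + r_a)/2 = 5.4580×10⁸ km = 5.458×10¹¹ m.
Vis-viva: v² = μ(2/r − 1/a) = 1.327×10²⁰ × (1.305×10⁻¹¹ − 1.832×10⁻¹²) = 1.489×10⁹ m²/s².
v = 38590 m/s = 38.59 km/s.

v ≈ 38.6 km/s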